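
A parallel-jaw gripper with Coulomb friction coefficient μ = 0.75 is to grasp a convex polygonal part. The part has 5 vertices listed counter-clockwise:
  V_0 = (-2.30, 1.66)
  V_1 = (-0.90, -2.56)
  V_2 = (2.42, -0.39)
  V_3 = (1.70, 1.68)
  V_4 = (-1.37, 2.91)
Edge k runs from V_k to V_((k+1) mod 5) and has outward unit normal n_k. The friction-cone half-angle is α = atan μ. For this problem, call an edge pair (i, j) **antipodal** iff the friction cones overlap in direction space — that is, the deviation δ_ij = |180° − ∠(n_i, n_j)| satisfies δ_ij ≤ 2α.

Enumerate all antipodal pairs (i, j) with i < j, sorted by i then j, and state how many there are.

count = 5; pairs: (0,2), (0,3), (1,3), (1,4), (2,4)

α = atan 0.75 = 36.87°;  2α = 73.74°
n_0 = (-0.9491, -0.3149)
n_1 = (+0.5471, -0.8371)
n_2 = (+0.9445, +0.3285)
n_3 = (+0.3719, +0.9283)
n_4 = (-0.8023, +0.5969)
  (0,1): δ = 75.18°  ·
  (0,2): δ = 0.83°  ✓
  (0,3): δ = 49.81°  ✓
  (0,4): δ = 125.00°  ·
  (1,2): δ = 103.99°  ·
  (1,3): δ = 55.00°  ✓
  (1,4): δ = 20.18°  ✓
  (2,3): δ = 131.01°  ·
  (2,4): δ = 55.83°  ✓
  (3,4): δ = 104.82°  ·
antipodal pairs: 5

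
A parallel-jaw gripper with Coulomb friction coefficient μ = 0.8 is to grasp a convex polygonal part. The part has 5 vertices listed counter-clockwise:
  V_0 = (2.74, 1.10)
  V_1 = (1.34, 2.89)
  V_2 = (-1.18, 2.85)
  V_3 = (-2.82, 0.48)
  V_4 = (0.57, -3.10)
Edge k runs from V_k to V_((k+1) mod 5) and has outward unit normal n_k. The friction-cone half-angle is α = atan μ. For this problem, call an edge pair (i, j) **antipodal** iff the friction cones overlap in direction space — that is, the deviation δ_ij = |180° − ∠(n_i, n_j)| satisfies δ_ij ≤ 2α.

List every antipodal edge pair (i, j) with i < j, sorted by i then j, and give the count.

α = atan 0.8 = 38.66°;  2α = 77.32°
n_0 = (+0.7877, +0.6161)
n_1 = (-0.0159, +0.9999)
n_2 = (-0.8223, +0.5690)
n_3 = (-0.7261, -0.6876)
n_4 = (+0.8884, -0.4590)
  (0,1): δ = 127.12°  ·
  (0,2): δ = 72.71°  ✓
  (0,3): δ = 5.41°  ✓
  (0,4): δ = 114.65°  ·
  (1,2): δ = 125.59°  ·
  (1,3): δ = 47.47°  ✓
  (1,4): δ = 61.77°  ✓
  (2,3): δ = 101.88°  ·
  (2,4): δ = 7.36°  ✓
  (3,4): δ = 70.76°  ✓
antipodal pairs: 6

count = 6; pairs: (0,2), (0,3), (1,3), (1,4), (2,4), (3,4)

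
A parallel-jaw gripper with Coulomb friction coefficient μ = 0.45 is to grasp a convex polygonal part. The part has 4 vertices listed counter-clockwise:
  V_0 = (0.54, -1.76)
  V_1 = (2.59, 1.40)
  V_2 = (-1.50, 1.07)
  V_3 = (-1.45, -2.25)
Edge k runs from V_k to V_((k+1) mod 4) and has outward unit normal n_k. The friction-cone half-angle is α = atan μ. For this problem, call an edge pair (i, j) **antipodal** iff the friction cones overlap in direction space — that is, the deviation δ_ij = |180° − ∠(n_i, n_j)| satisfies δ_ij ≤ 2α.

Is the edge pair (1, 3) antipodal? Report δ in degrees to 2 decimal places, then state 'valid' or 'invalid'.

α = atan 0.45 = 24.23°;  2α = 48.46°
edge 1: e_1 = (-4.09, -0.33);  n_1 = (-0.0804, +0.9968)
edge 3: e_3 = (+1.99, +0.49);  n_3 = (+0.2391, -0.9710)
∠(n_1, n_3) = 170.78°
δ = |180° − 170.78°| = 9.22°
9.22° ≤ 2α = 48.46°  →  valid

δ = 9.22°, valid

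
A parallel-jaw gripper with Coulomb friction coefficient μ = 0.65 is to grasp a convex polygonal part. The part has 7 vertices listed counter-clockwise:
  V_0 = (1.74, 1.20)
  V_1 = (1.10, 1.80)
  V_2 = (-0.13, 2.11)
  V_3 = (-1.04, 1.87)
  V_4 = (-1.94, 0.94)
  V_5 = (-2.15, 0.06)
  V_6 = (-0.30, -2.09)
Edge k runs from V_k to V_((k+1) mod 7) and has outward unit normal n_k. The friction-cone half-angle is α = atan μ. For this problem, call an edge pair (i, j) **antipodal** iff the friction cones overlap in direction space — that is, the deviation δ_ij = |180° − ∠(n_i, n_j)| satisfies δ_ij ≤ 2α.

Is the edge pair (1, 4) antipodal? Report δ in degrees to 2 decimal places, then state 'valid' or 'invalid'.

δ = 89.28°, invalid

α = atan 0.65 = 33.02°;  2α = 66.05°
edge 1: e_1 = (-1.23, +0.31);  n_1 = (+0.2444, +0.9697)
edge 4: e_4 = (-0.21, -0.88);  n_4 = (-0.9727, +0.2321)
∠(n_1, n_4) = 90.72°
δ = |180° − 90.72°| = 89.28°
89.28° > 2α = 66.05°  →  invalid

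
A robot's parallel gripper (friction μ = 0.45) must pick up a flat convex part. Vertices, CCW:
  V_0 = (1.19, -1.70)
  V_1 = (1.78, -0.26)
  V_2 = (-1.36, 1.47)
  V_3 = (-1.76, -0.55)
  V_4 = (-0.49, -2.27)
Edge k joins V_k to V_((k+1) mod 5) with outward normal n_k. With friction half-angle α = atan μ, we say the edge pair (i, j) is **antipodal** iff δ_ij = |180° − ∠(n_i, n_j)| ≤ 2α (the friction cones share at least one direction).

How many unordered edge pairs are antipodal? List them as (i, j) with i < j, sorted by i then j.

count = 3; pairs: (0,2), (1,3), (1,4)

α = atan 0.45 = 24.23°;  2α = 48.46°
n_0 = (+0.9253, -0.3791)
n_1 = (+0.4826, +0.8759)
n_2 = (-0.9810, +0.1942)
n_3 = (-0.8045, -0.5940)
n_4 = (+0.3213, -0.9470)
  (0,1): δ = 96.57°  ·
  (0,2): δ = 11.08°  ✓
  (0,3): δ = 58.72°  ·
  (0,4): δ = 131.02°  ·
  (1,2): δ = 72.35°  ·
  (1,3): δ = 24.71°  ✓
  (1,4): δ = 47.59°  ✓
  (2,3): δ = 132.36°  ·
  (2,4): δ = 60.06°  ·
  (3,4): δ = 107.70°  ·
antipodal pairs: 3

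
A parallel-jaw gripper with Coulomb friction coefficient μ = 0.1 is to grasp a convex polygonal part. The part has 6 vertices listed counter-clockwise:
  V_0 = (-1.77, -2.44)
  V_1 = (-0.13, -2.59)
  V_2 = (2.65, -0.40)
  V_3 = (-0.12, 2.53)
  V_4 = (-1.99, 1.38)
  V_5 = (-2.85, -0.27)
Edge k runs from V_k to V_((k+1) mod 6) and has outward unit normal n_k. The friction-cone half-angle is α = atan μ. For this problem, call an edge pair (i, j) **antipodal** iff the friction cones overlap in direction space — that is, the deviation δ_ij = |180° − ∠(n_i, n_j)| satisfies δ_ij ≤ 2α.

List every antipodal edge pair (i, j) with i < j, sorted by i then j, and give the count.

α = atan 0.1 = 5.71°;  2α = 11.42°
n_0 = (-0.0911, -0.9958)
n_1 = (+0.6188, -0.7855)
n_2 = (+0.7267, +0.6870)
n_3 = (-0.5238, +0.8518)
n_4 = (-0.8868, +0.4622)
n_5 = (-0.8953, -0.4456)
  (0,1): δ = 136.54°  ·
  (0,2): δ = 41.38°  ·
  (0,3): δ = 36.82°  ·
  (0,4): δ = 67.70°  ·
  (0,5): δ = 121.69°  ·
  (1,2): δ = 84.84°  ·
  (1,3): δ = 6.64°  ✓
  (1,4): δ = 24.24°  ·
  (1,5): δ = 78.23°  ·
  (2,3): δ = 101.80°  ·
  (2,4): δ = 70.92°  ·
  (2,5): δ = 16.93°  ·
  (3,4): δ = 149.12°  ·
  (3,5): δ = 95.13°  ·
  (4,5): δ = 126.01°  ·
antipodal pairs: 1

count = 1; pairs: (1,3)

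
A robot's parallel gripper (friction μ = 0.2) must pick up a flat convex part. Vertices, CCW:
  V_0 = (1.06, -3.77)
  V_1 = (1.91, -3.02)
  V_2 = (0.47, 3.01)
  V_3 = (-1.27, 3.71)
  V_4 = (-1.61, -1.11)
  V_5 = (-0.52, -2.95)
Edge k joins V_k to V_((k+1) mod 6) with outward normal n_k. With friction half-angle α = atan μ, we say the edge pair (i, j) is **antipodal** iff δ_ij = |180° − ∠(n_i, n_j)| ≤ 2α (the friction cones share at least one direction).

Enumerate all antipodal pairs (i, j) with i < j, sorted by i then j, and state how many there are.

α = atan 0.2 = 11.31°;  2α = 22.62°
n_0 = (+0.6616, -0.7498)
n_1 = (+0.9727, +0.2323)
n_2 = (+0.3732, +0.9277)
n_3 = (-0.9975, +0.0704)
n_4 = (-0.8604, -0.5097)
n_5 = (-0.4606, -0.8876)
  (0,1): δ = 117.99°  ·
  (0,2): δ = 63.34°  ·
  (0,3): δ = 44.54°  ·
  (0,4): δ = 79.22°  ·
  (0,5): δ = 111.15°  ·
  (1,2): δ = 125.35°  ·
  (1,3): δ = 17.47°  ✓
  (1,4): δ = 17.21°  ✓
  (1,5): δ = 49.14°  ·
  (2,3): δ = 72.12°  ·
  (2,4): δ = 37.44°  ·
  (2,5): δ = 5.51°  ✓
  (3,4): δ = 145.32°  ·
  (3,5): δ = 113.39°  ·
  (4,5): δ = 148.07°  ·
antipodal pairs: 3

count = 3; pairs: (1,3), (1,4), (2,5)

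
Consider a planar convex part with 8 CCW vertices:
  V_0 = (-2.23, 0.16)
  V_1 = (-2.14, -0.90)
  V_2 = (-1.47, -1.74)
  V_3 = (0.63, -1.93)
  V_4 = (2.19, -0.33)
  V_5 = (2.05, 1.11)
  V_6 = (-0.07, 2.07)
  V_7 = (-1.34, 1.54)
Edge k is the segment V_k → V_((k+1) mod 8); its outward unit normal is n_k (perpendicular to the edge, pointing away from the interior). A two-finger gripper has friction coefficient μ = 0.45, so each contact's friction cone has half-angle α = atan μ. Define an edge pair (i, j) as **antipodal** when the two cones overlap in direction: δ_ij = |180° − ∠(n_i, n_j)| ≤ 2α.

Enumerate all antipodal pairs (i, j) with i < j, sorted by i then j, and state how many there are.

count = 8; pairs: (0,4), (1,4), (1,5), (2,5), (2,6), (3,6), (3,7), (4,7)

α = atan 0.45 = 24.23°;  2α = 48.46°
n_0 = (-0.9964, -0.0846)
n_1 = (-0.7818, -0.6236)
n_2 = (-0.0901, -0.9959)
n_3 = (+0.7160, -0.6981)
n_4 = (+0.9953, +0.0968)
n_5 = (+0.4125, +0.9110)
n_6 = (-0.3851, +0.9229)
n_7 = (-0.8404, +0.5420)
  (0,1): δ = 146.28°  ·
  (0,2): δ = 100.02°  ·
  (0,3): δ = 49.13°  ·
  (0,4): δ = 0.70°  ✓
  (0,5): δ = 60.78°  ·
  (0,6): δ = 107.80°  ·
  (0,7): δ = 142.33°  ·
  (1,2): δ = 133.75°  ·
  (1,3): δ = 82.85°  ·
  (1,4): δ = 33.02°  ✓
  (1,5): δ = 27.06°  ✓
  (1,6): δ = 74.08°  ·
  (1,7): δ = 108.60°  ·
  (2,3): δ = 129.10°  ·
  (2,4): δ = 79.28°  ·
  (2,5): δ = 19.19°  ✓
  (2,6): δ = 27.82°  ✓
  (2,7): δ = 62.35°  ·
  (3,4): δ = 130.17°  ·
  (3,5): δ = 70.09°  ·
  (3,6): δ = 23.07°  ✓
  (3,7): δ = 11.46°  ✓
  (4,5): δ = 119.92°  ·
  (4,6): δ = 72.90°  ·
  (4,7): δ = 38.37°  ✓
  (5,6): δ = 132.99°  ·
  (5,7): δ = 98.46°  ·
  (6,7): δ = 145.47°  ·
antipodal pairs: 8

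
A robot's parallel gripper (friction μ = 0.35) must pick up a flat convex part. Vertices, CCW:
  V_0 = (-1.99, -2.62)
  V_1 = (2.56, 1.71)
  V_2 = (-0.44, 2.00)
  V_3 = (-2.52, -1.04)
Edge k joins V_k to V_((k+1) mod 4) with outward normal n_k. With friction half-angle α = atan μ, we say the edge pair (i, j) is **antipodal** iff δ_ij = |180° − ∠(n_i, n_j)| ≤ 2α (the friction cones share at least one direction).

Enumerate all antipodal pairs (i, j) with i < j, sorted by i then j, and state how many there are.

α = atan 0.35 = 19.29°;  2α = 38.58°
n_0 = (+0.6894, -0.7244)
n_1 = (+0.0962, +0.9954)
n_2 = (-0.8253, +0.5647)
n_3 = (-0.9481, -0.3180)
  (0,1): δ = 49.10°  ·
  (0,2): δ = 12.04°  ✓
  (0,3): δ = 64.96°  ·
  (1,2): δ = 118.86°  ·
  (1,3): δ = 65.93°  ·
  (2,3): δ = 127.08°  ·
antipodal pairs: 1

count = 1; pairs: (0,2)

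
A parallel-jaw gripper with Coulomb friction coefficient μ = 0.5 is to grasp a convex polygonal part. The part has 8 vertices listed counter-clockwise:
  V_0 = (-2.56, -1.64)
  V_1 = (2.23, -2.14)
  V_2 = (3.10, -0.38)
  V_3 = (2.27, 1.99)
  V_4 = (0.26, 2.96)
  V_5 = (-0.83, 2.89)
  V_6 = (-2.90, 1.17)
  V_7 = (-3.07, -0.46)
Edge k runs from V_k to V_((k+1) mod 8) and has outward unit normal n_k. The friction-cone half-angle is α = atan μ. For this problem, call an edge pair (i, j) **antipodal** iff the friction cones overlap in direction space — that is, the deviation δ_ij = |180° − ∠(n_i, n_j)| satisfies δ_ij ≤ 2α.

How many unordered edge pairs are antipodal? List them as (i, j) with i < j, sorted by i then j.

count = 9; pairs: (0,3), (0,4), (0,5), (1,5), (1,6), (1,7), (2,6), (2,7), (3,7)

α = atan 0.5 = 26.57°;  2α = 53.13°
n_0 = (-0.1038, -0.9946)
n_1 = (+0.8965, -0.4431)
n_2 = (+0.9438, +0.3305)
n_3 = (+0.4346, +0.9006)
n_4 = (-0.0641, +0.9979)
n_5 = (-0.6391, +0.7691)
n_6 = (-0.9946, +0.1037)
n_7 = (-0.9179, -0.3967)
  (0,1): δ = 110.34°  ·
  (0,2): δ = 64.74°  ·
  (0,3): δ = 19.80°  ✓
  (0,4): δ = 9.63°  ✓
  (0,5): δ = 45.68°  ✓
  (0,6): δ = 90.01°  ·
  (0,7): δ = 119.33°  ·
  (1,2): δ = 134.40°  ·
  (1,3): δ = 89.46°  ·
  (1,4): δ = 60.02°  ·
  (1,5): δ = 23.97°  ✓
  (1,6): δ = 20.35°  ✓
  (1,7): δ = 49.68°  ✓
  (2,3): δ = 135.06°  ·
  (2,4): δ = 105.63°  ·
  (2,5): δ = 69.58°  ·
  (2,6): δ = 25.25°  ✓
  (2,7): δ = 4.07°  ✓
  (3,4): δ = 150.56°  ·
  (3,5): δ = 114.51°  ·
  (3,6): δ = 70.19°  ·
  (3,7): δ = 40.86°  ✓
  (4,5): δ = 143.95°  ·
  (4,6): δ = 99.63°  ·
  (4,7): δ = 70.30°  ·
  (5,6): δ = 135.68°  ·
  (5,7): δ = 106.35°  ·
  (6,7): δ = 150.67°  ·
antipodal pairs: 9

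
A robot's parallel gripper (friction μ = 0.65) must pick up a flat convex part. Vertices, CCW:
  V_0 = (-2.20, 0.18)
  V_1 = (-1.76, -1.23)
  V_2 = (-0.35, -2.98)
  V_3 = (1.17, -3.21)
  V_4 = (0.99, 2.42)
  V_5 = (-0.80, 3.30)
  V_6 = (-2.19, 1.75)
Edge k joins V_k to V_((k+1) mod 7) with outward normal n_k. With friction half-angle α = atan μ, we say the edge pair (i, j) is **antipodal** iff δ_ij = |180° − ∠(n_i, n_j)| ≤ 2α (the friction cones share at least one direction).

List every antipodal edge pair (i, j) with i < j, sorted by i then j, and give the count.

α = atan 0.65 = 33.02°;  2α = 66.05°
n_0 = (-0.9546, -0.2979)
n_1 = (-0.7787, -0.6274)
n_2 = (-0.1496, -0.9887)
n_3 = (+0.9995, +0.0320)
n_4 = (+0.4412, +0.8974)
n_5 = (-0.7445, +0.6676)
n_6 = (-1.0000, +0.0064)
  (0,1): δ = 158.47°  ·
  (0,2): δ = 115.94°  ·
  (0,3): δ = 15.50°  ✓
  (0,4): δ = 46.49°  ✓
  (0,5): δ = 120.78°  ·
  (0,6): δ = 162.30°  ·
  (1,2): δ = 137.46°  ·
  (1,3): δ = 37.03°  ✓
  (1,4): δ = 24.96°  ✓
  (1,5): δ = 99.26°  ·
  (1,6): δ = 140.78°  ·
  (2,3): δ = 79.56°  ·
  (2,4): δ = 17.58°  ✓
  (2,5): δ = 56.72°  ✓
  (2,6): δ = 98.24°  ·
  (3,4): δ = 118.01°  ·
  (3,5): δ = 43.72°  ✓
  (3,6): δ = 2.20°  ✓
  (4,5): δ = 105.71°  ·
  (4,6): δ = 64.19°  ✓
  (5,6): δ = 138.48°  ·
antipodal pairs: 9

count = 9; pairs: (0,3), (0,4), (1,3), (1,4), (2,4), (2,5), (3,5), (3,6), (4,6)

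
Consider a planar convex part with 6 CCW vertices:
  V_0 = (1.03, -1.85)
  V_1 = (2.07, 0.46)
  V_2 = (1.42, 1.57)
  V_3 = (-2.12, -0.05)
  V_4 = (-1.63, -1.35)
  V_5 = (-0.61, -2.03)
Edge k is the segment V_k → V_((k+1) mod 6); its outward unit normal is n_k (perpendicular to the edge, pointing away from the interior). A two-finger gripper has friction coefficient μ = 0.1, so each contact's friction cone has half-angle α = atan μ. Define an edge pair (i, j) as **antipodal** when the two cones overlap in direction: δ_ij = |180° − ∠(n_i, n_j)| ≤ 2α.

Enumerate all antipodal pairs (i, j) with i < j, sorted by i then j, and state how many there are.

α = atan 0.1 = 5.71°;  2α = 11.42°
n_0 = (+0.9118, -0.4105)
n_1 = (+0.8629, +0.5053)
n_2 = (-0.4161, +0.9093)
n_3 = (-0.9357, -0.3527)
n_4 = (-0.5547, -0.8321)
n_5 = (+0.1091, -0.9940)
  (0,1): δ = 125.41°  ·
  (0,2): δ = 41.17°  ·
  (0,3): δ = 44.89°  ·
  (0,4): δ = 80.55°  ·
  (0,5): δ = 120.50°  ·
  (1,2): δ = 95.76°  ·
  (1,3): δ = 9.70°  ✓
  (1,4): δ = 25.96°  ·
  (1,5): δ = 65.91°  ·
  (2,3): δ = 93.94°  ·
  (2,4): δ = 58.28°  ·
  (2,5): δ = 18.33°  ·
  (3,4): δ = 144.34°  ·
  (3,5): δ = 104.39°  ·
  (4,5): δ = 140.05°  ·
antipodal pairs: 1

count = 1; pairs: (1,3)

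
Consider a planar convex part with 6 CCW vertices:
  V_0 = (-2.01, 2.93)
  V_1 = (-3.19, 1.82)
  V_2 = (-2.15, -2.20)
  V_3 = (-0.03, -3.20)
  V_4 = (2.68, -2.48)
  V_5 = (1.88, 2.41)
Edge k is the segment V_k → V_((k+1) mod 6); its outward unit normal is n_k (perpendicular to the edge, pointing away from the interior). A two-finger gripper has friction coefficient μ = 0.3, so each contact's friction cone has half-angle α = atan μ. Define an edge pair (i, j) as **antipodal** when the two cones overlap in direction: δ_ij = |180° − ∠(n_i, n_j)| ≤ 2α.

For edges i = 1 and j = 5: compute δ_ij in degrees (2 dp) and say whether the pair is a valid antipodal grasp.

α = atan 0.3 = 16.70°;  2α = 33.40°
edge 1: e_1 = (+1.04, -4.02);  n_1 = (-0.9681, -0.2505)
edge 5: e_5 = (-3.89, +0.52);  n_5 = (+0.1325, +0.9912)
∠(n_1, n_5) = 112.12°
δ = |180° − 112.12°| = 67.88°
67.88° > 2α = 33.40°  →  invalid

δ = 67.88°, invalid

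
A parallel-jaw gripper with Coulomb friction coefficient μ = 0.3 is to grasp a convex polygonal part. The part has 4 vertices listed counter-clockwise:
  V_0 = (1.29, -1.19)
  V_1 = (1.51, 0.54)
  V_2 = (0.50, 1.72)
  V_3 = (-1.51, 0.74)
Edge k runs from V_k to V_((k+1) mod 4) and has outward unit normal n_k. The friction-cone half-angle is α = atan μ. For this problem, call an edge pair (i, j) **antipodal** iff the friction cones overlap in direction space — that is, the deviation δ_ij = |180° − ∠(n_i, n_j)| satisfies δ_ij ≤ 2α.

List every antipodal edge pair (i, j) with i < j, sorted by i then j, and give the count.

count = 1; pairs: (1,3)

α = atan 0.3 = 16.70°;  2α = 33.40°
n_0 = (+0.9920, -0.1262)
n_1 = (+0.7597, +0.6503)
n_2 = (-0.4382, +0.8989)
n_3 = (-0.5675, -0.8234)
  (0,1): δ = 132.19°  ·
  (0,2): δ = 56.76°  ·
  (0,3): δ = 62.67°  ·
  (1,2): δ = 104.57°  ·
  (1,3): δ = 14.86°  ✓
  (2,3): δ = 60.57°  ·
antipodal pairs: 1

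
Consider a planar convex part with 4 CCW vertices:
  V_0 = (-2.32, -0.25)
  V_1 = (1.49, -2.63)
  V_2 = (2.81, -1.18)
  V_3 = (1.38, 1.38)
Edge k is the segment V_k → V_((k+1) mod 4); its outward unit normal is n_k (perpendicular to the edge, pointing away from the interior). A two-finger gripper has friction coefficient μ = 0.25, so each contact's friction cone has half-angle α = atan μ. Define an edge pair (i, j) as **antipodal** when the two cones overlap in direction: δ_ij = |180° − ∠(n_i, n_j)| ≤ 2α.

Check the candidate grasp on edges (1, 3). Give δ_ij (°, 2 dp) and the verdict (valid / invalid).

δ = 23.91°, valid

α = atan 0.25 = 14.04°;  2α = 28.07°
edge 1: e_1 = (+1.32, +1.45);  n_1 = (+0.7395, -0.6732)
edge 3: e_3 = (-3.70, -1.63);  n_3 = (-0.4032, +0.9151)
∠(n_1, n_3) = 156.09°
δ = |180° − 156.09°| = 23.91°
23.91° ≤ 2α = 28.07°  →  valid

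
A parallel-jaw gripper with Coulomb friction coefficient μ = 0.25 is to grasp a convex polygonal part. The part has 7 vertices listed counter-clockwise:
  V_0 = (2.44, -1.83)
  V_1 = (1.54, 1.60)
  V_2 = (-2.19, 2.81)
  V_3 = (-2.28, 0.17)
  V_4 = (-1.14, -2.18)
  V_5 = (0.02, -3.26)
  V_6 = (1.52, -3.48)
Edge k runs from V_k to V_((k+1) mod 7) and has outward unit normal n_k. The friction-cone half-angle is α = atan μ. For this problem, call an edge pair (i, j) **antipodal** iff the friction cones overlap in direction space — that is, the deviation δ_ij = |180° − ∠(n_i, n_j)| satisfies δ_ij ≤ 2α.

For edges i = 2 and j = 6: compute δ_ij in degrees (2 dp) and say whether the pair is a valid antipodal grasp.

α = atan 0.25 = 14.04°;  2α = 28.07°
edge 2: e_2 = (-0.09, -2.64);  n_2 = (-0.9994, +0.0341)
edge 6: e_6 = (+0.92, +1.65);  n_6 = (+0.8734, -0.4870)
∠(n_2, n_6) = 152.81°
δ = |180° − 152.81°| = 27.19°
27.19° ≤ 2α = 28.07°  →  valid

δ = 27.19°, valid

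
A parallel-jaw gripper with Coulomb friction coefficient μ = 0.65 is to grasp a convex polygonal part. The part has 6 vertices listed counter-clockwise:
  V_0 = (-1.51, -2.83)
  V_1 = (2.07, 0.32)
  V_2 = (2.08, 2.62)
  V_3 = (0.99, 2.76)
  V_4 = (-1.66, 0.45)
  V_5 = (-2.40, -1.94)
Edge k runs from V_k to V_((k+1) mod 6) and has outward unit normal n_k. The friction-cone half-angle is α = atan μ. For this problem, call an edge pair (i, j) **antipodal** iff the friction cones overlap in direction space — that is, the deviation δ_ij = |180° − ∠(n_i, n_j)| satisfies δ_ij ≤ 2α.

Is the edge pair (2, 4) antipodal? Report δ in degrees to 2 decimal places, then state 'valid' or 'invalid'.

δ = 99.88°, invalid

α = atan 0.65 = 33.02°;  2α = 66.05°
edge 2: e_2 = (-1.09, +0.14);  n_2 = (+0.1274, +0.9919)
edge 4: e_4 = (-0.74, -2.39);  n_4 = (-0.9553, +0.2958)
∠(n_2, n_4) = 80.12°
δ = |180° − 80.12°| = 99.88°
99.88° > 2α = 66.05°  →  invalid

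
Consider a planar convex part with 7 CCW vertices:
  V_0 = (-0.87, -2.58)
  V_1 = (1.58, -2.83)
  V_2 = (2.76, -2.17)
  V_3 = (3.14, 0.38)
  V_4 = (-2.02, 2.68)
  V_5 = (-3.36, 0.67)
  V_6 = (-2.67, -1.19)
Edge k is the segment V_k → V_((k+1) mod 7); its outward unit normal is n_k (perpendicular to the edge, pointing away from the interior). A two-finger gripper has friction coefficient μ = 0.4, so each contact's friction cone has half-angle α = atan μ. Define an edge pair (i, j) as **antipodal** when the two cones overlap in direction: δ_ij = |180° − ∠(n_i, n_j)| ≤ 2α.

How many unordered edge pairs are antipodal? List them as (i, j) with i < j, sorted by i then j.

count = 5; pairs: (0,3), (1,4), (2,4), (2,5), (3,6)

α = atan 0.4 = 21.80°;  2α = 43.60°
n_0 = (-0.1015, -0.9948)
n_1 = (+0.4882, -0.8728)
n_2 = (+0.9891, -0.1474)
n_3 = (+0.4071, +0.9134)
n_4 = (-0.8321, +0.5547)
n_5 = (-0.9376, -0.3478)
n_6 = (-0.6112, -0.7915)
  (0,1): δ = 144.95°  ·
  (0,2): δ = 92.65°  ·
  (0,3): δ = 18.20°  ✓
  (0,4): δ = 62.14°  ·
  (0,5): δ = 116.18°  ·
  (0,6): δ = 148.15°  ·
  (1,2): δ = 127.70°  ·
  (1,3): δ = 53.24°  ·
  (1,4): δ = 27.09°  ✓
  (1,5): δ = 81.13°  ·
  (1,6): δ = 113.10°  ·
  (2,3): δ = 105.55°  ·
  (2,4): δ = 25.21°  ✓
  (2,5): δ = 28.83°  ✓
  (2,6): δ = 60.80°  ·
  (3,4): δ = 99.67°  ·
  (3,5): δ = 45.62°  ·
  (3,6): δ = 13.65°  ✓
  (4,5): δ = 125.96°  ·
  (4,6): δ = 93.99°  ·
  (5,6): δ = 148.03°  ·
antipodal pairs: 5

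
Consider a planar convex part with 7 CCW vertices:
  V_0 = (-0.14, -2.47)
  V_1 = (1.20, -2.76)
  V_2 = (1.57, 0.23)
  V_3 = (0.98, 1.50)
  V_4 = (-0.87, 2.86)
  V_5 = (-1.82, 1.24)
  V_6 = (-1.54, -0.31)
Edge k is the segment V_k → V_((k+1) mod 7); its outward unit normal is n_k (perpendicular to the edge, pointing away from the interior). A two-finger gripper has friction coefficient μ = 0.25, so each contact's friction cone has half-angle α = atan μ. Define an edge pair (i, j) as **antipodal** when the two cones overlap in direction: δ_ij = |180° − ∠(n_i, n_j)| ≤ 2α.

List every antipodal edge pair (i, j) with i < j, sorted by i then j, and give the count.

count = 6; pairs: (0,3), (1,4), (1,5), (2,5), (2,6), (3,6)

α = atan 0.25 = 14.04°;  2α = 28.07°
n_0 = (-0.2115, -0.9774)
n_1 = (+0.9924, -0.1228)
n_2 = (+0.9069, +0.4213)
n_3 = (+0.5923, +0.8057)
n_4 = (-0.8626, +0.5059)
n_5 = (-0.9841, -0.1778)
n_6 = (-0.8392, -0.5439)
  (0,1): δ = 84.84°  ·
  (0,2): δ = 52.87°  ·
  (0,3): δ = 24.11°  ✓
  (0,4): δ = 71.82°  ·
  (0,5): δ = 112.45°  ·
  (0,6): δ = 135.16°  ·
  (1,2): δ = 148.03°  ·
  (1,3): δ = 119.27°  ·
  (1,4): δ = 23.33°  ✓
  (1,5): δ = 17.29°  ✓
  (1,6): δ = 40.00°  ·
  (2,3): δ = 151.24°  ·
  (2,4): δ = 55.31°  ·
  (2,5): δ = 14.68°  ✓
  (2,6): δ = 8.03°  ✓
  (3,4): δ = 84.07°  ·
  (3,5): δ = 43.44°  ·
  (3,6): δ = 20.73°  ✓
  (4,5): δ = 139.37°  ·
  (4,6): δ = 116.66°  ·
  (5,6): δ = 157.29°  ·
antipodal pairs: 6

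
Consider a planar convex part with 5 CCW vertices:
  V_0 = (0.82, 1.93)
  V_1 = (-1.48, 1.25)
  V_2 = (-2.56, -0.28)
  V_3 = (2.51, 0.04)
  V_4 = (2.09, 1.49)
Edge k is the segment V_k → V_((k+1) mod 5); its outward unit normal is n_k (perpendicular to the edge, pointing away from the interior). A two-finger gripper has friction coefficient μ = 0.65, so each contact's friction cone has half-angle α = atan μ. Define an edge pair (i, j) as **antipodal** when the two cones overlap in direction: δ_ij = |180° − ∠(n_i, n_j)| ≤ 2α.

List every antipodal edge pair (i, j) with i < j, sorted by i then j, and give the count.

count = 4; pairs: (0,2), (1,2), (1,3), (2,4)

α = atan 0.65 = 33.02°;  2α = 66.05°
n_0 = (-0.2835, +0.9590)
n_1 = (-0.8170, +0.5767)
n_2 = (+0.0630, -0.9980)
n_3 = (+0.9605, +0.2782)
n_4 = (+0.3274, +0.9449)
  (0,1): δ = 141.69°  ·
  (0,2): δ = 12.86°  ✓
  (0,3): δ = 89.68°  ·
  (0,4): δ = 144.42°  ·
  (1,2): δ = 51.17°  ✓
  (1,3): δ = 51.37°  ✓
  (1,4): δ = 106.11°  ·
  (2,3): δ = 77.46°  ·
  (2,4): δ = 22.72°  ✓
  (3,4): δ = 125.26°  ·
antipodal pairs: 4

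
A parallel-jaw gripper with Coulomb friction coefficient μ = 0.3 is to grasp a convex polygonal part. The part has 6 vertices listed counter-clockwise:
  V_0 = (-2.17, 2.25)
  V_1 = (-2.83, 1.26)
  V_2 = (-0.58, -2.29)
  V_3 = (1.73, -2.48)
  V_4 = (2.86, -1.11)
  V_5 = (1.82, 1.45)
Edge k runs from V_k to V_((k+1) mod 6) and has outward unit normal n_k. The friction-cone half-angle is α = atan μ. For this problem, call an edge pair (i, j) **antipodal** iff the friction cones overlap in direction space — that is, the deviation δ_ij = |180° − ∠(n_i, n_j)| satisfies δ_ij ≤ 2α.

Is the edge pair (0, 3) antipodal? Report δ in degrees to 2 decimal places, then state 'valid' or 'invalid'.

δ = 5.83°, valid

α = atan 0.3 = 16.70°;  2α = 33.40°
edge 0: e_0 = (-0.66, -0.99);  n_0 = (-0.8321, +0.5547)
edge 3: e_3 = (+1.13, +1.37);  n_3 = (+0.7714, -0.6363)
∠(n_0, n_3) = 174.17°
δ = |180° − 174.17°| = 5.83°
5.83° ≤ 2α = 33.40°  →  valid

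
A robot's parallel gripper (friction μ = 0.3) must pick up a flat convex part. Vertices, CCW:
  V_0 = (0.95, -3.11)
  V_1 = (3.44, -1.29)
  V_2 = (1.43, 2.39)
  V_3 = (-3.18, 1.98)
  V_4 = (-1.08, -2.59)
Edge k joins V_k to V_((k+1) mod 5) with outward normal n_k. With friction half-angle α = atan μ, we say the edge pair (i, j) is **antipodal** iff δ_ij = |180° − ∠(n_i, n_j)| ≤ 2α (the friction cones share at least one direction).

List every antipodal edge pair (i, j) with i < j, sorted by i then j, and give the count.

α = atan 0.3 = 16.70°;  2α = 33.40°
n_0 = (+0.5901, -0.8073)
n_1 = (+0.8776, +0.4794)
n_2 = (-0.0886, +0.9961)
n_3 = (-0.9087, -0.4175)
n_4 = (-0.2481, -0.9687)
  (0,1): δ = 97.52°  ·
  (0,2): δ = 31.08°  ✓
  (0,3): δ = 78.52°  ·
  (0,4): δ = 129.47°  ·
  (1,2): δ = 113.56°  ·
  (1,3): δ = 3.96°  ✓
  (1,4): δ = 46.99°  ·
  (2,3): δ = 70.40°  ·
  (2,4): δ = 19.45°  ✓
  (3,4): δ = 129.05°  ·
antipodal pairs: 3

count = 3; pairs: (0,2), (1,3), (2,4)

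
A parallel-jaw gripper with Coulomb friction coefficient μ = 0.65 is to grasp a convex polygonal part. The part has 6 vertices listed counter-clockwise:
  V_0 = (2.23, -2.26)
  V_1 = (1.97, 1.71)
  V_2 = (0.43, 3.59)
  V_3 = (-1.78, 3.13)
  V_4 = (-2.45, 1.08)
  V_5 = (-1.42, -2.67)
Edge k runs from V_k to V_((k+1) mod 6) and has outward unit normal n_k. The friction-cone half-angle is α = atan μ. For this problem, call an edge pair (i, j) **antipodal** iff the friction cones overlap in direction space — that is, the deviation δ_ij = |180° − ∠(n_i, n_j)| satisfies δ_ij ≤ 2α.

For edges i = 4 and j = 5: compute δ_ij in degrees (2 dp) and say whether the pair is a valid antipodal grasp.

δ = 98.95°, invalid

α = atan 0.65 = 33.02°;  2α = 66.05°
edge 4: e_4 = (+1.03, -3.75);  n_4 = (-0.9643, -0.2649)
edge 5: e_5 = (+3.65, +0.41);  n_5 = (+0.1116, -0.9938)
∠(n_4, n_5) = 81.05°
δ = |180° − 81.05°| = 98.95°
98.95° > 2α = 66.05°  →  invalid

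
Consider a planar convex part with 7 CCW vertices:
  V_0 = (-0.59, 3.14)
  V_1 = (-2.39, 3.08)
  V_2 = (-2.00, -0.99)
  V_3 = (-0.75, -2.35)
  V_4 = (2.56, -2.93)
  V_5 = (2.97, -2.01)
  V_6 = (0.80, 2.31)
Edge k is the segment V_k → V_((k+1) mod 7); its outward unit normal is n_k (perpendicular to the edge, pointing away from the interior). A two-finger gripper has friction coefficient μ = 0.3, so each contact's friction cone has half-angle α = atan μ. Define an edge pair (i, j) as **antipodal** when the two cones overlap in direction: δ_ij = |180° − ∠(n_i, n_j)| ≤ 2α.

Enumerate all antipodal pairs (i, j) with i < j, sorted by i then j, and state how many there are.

count = 6; pairs: (0,3), (1,4), (1,5), (2,5), (2,6), (3,6)

α = atan 0.3 = 16.70°;  2α = 33.40°
n_0 = (-0.0333, +0.9994)
n_1 = (-0.9954, -0.0954)
n_2 = (-0.7363, -0.6767)
n_3 = (-0.1726, -0.9850)
n_4 = (+0.9134, -0.4071)
n_5 = (+0.8936, +0.4489)
n_6 = (+0.5127, +0.8586)
  (0,1): δ = 86.44°  ·
  (0,2): δ = 49.32°  ·
  (0,3): δ = 11.85°  ✓
  (0,4): δ = 64.07°  ·
  (0,5): δ = 114.76°  ·
  (0,6): δ = 147.25°  ·
  (1,2): δ = 142.89°  ·
  (1,3): δ = 105.41°  ·
  (1,4): δ = 29.49°  ✓
  (1,5): δ = 21.20°  ✓
  (1,6): δ = 53.68°  ·
  (2,3): δ = 142.53°  ·
  (2,4): δ = 66.61°  ·
  (2,5): δ = 15.92°  ✓
  (2,6): δ = 16.57°  ✓
  (3,4): δ = 104.08°  ·
  (3,5): δ = 53.39°  ·
  (3,6): δ = 20.90°  ✓
  (4,5): δ = 129.31°  ·
  (4,6): δ = 96.82°  ·
  (5,6): δ = 147.51°  ·
antipodal pairs: 6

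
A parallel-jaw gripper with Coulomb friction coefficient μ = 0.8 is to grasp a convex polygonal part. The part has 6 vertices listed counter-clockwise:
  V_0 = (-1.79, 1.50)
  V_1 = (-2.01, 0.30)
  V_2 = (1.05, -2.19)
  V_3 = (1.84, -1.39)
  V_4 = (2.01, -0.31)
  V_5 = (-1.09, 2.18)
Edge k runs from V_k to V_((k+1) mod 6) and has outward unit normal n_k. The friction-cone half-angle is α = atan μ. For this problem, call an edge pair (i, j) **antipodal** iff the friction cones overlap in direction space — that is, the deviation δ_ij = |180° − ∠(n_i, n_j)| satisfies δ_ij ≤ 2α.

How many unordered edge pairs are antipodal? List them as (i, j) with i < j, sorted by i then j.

α = atan 0.8 = 38.66°;  2α = 77.32°
n_0 = (-0.9836, +0.1803)
n_1 = (-0.6312, -0.7756)
n_2 = (+0.7115, -0.7026)
n_3 = (+0.9878, -0.1555)
n_4 = (+0.6262, +0.7796)
n_5 = (-0.6968, +0.7173)
  (0,1): δ = 118.75°  ·
  (0,2): δ = 34.25°  ✓
  (0,3): δ = 1.44°  ✓
  (0,4): δ = 61.62°  ✓
  (0,5): δ = 144.56°  ·
  (1,2): δ = 95.50°  ·
  (1,3): δ = 59.81°  ✓
  (1,4): δ = 0.36°  ✓
  (1,5): δ = 83.31°  ·
  (2,3): δ = 144.31°  ·
  (2,4): δ = 84.13°  ·
  (2,5): δ = 1.19°  ✓
  (3,4): δ = 119.83°  ·
  (3,5): δ = 36.88°  ✓
  (4,5): δ = 97.06°  ·
antipodal pairs: 7

count = 7; pairs: (0,2), (0,3), (0,4), (1,3), (1,4), (2,5), (3,5)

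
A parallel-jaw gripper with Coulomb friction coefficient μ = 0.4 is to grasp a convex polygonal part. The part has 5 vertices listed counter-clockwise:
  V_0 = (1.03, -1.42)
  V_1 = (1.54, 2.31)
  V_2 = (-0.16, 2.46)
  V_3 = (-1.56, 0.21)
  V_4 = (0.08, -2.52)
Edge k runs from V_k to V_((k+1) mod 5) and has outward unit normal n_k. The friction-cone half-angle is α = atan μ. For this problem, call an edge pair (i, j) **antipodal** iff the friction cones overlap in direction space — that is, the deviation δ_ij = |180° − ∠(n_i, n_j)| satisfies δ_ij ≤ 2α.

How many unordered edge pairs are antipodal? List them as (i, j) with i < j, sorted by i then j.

α = atan 0.4 = 21.80°;  2α = 43.60°
n_0 = (+0.9908, -0.1355)
n_1 = (+0.0879, +0.9961)
n_2 = (-0.8491, +0.5283)
n_3 = (-0.8572, -0.5150)
n_4 = (+0.7568, -0.6536)
  (0,1): δ = 87.26°  ·
  (0,2): δ = 24.11°  ✓
  (0,3): δ = 38.78°  ✓
  (0,4): δ = 146.97°  ·
  (1,2): δ = 116.85°  ·
  (1,3): δ = 53.96°  ·
  (1,4): δ = 54.23°  ·
  (2,3): δ = 117.11°  ·
  (2,4): δ = 8.92°  ✓
  (3,4): δ = 71.81°  ·
antipodal pairs: 3

count = 3; pairs: (0,2), (0,3), (2,4)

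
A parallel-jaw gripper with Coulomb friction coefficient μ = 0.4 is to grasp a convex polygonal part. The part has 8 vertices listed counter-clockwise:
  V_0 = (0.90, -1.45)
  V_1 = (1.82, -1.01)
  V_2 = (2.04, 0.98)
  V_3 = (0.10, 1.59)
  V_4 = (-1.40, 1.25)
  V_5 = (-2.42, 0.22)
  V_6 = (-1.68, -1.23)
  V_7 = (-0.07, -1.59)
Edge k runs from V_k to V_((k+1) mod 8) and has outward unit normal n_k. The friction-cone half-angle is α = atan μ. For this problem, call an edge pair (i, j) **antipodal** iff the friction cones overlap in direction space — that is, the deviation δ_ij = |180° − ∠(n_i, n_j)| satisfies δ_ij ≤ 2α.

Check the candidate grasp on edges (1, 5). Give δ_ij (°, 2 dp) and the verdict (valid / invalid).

α = atan 0.4 = 21.80°;  2α = 43.60°
edge 1: e_1 = (+0.22, +1.99);  n_1 = (+0.9939, -0.1099)
edge 5: e_5 = (+0.74, -1.45);  n_5 = (-0.8907, -0.4546)
∠(n_1, n_5) = 146.65°
δ = |180° − 146.65°| = 33.35°
33.35° ≤ 2α = 43.60°  →  valid

δ = 33.35°, valid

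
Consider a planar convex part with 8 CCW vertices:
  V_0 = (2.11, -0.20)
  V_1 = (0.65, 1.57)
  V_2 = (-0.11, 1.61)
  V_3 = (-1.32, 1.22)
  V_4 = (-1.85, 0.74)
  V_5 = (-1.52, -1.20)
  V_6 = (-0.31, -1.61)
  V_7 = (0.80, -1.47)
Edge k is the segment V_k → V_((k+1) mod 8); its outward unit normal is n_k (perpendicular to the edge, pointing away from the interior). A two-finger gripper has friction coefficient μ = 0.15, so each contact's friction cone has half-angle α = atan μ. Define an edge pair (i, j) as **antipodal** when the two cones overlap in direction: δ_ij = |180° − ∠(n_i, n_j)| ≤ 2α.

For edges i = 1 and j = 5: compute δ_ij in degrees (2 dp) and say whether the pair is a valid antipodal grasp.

α = atan 0.15 = 8.53°;  2α = 17.06°
edge 1: e_1 = (-0.76, +0.04);  n_1 = (+0.0526, +0.9986)
edge 5: e_5 = (+1.21, -0.41);  n_5 = (-0.3209, -0.9471)
∠(n_1, n_5) = 164.29°
δ = |180° − 164.29°| = 15.71°
15.71° ≤ 2α = 17.06°  →  valid

δ = 15.71°, valid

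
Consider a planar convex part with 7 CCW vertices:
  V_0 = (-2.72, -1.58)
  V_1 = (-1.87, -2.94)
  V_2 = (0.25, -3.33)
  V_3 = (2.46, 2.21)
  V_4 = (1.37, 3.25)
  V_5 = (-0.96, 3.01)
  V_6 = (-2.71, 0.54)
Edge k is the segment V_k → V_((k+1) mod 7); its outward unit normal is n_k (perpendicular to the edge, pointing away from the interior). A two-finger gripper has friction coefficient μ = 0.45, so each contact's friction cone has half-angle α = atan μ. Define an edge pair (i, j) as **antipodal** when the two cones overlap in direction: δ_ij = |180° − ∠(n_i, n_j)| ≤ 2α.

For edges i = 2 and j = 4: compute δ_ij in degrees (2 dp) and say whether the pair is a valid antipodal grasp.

α = atan 0.45 = 24.23°;  2α = 48.46°
edge 2: e_2 = (+2.21, +5.54);  n_2 = (+0.9288, -0.3705)
edge 4: e_4 = (-2.33, -0.24);  n_4 = (-0.1025, +0.9947)
∠(n_2, n_4) = 117.63°
δ = |180° − 117.63°| = 62.37°
62.37° > 2α = 48.46°  →  invalid

δ = 62.37°, invalid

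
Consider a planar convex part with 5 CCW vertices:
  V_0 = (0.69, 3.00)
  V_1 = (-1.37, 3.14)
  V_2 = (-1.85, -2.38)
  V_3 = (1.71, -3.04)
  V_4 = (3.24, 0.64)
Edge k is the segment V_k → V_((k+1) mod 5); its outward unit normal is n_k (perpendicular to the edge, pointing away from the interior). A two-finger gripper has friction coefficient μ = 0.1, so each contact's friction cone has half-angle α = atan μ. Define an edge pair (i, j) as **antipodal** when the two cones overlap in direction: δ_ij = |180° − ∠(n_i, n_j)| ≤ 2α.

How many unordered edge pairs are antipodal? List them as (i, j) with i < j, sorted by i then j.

count = 1; pairs: (0,2)

α = atan 0.1 = 5.71°;  2α = 11.42°
n_0 = (+0.0678, +0.9977)
n_1 = (-0.9962, +0.0866)
n_2 = (-0.1823, -0.9832)
n_3 = (+0.9234, -0.3839)
n_4 = (+0.6792, +0.7339)
  (0,1): δ = 91.08°  ·
  (0,2): δ = 6.62°  ✓
  (0,3): δ = 71.31°  ·
  (0,4): δ = 141.10°  ·
  (1,2): δ = 95.53°  ·
  (1,3): δ = 17.61°  ·
  (1,4): δ = 52.19°  ·
  (2,3): δ = 102.07°  ·
  (2,4): δ = 32.28°  ·
  (3,4): δ = 110.21°  ·
antipodal pairs: 1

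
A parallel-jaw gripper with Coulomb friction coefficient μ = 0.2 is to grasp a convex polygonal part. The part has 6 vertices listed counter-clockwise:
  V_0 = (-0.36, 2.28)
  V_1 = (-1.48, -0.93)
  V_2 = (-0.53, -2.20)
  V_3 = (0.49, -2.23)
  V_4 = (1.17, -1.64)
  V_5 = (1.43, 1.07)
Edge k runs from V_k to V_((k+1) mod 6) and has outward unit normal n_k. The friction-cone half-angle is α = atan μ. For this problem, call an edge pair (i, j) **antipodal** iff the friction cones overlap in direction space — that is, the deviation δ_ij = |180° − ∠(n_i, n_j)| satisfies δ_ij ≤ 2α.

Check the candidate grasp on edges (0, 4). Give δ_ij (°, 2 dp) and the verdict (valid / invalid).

α = atan 0.2 = 11.31°;  2α = 22.62°
edge 0: e_0 = (-1.12, -3.21);  n_0 = (-0.9442, +0.3294)
edge 4: e_4 = (+0.26, +2.71);  n_4 = (+0.9954, -0.0955)
∠(n_0, n_4) = 166.25°
δ = |180° − 166.25°| = 13.75°
13.75° ≤ 2α = 22.62°  →  valid

δ = 13.75°, valid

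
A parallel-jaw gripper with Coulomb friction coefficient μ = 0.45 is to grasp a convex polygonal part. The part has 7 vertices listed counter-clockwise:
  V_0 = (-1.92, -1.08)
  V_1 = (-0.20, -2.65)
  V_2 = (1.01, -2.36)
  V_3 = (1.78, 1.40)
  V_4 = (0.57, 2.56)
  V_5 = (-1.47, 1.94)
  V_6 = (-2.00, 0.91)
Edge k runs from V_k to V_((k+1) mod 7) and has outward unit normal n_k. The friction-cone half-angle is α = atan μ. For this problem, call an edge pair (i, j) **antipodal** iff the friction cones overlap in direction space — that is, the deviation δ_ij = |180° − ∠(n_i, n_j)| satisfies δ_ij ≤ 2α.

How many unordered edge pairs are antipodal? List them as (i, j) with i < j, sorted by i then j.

count = 5; pairs: (0,3), (1,4), (2,5), (2,6), (3,6)

α = atan 0.45 = 24.23°;  2α = 48.46°
n_0 = (-0.6742, -0.7386)
n_1 = (+0.2331, -0.9725)
n_2 = (+0.9797, -0.2006)
n_3 = (+0.6920, +0.7219)
n_4 = (-0.2908, +0.9568)
n_5 = (-0.8892, +0.4575)
n_6 = (-0.9992, -0.0402)
  (0,1): δ = 124.13°  ·
  (0,2): δ = 59.18°  ·
  (0,3): δ = 1.40°  ✓
  (0,4): δ = 59.29°  ·
  (0,5): δ = 105.16°  ·
  (0,6): δ = 134.69°  ·
  (1,2): δ = 115.05°  ·
  (1,3): δ = 57.27°  ·
  (1,4): δ = 3.43°  ✓
  (1,5): δ = 49.29°  ·
  (1,6): δ = 78.82°  ·
  (2,3): δ = 122.22°  ·
  (2,4): δ = 61.52°  ·
  (2,5): δ = 15.66°  ✓
  (2,6): δ = 13.88°  ✓
  (3,4): δ = 119.30°  ·
  (3,5): δ = 73.44°  ·
  (3,6): δ = 43.91°  ✓
  (4,5): δ = 134.13°  ·
  (4,6): δ = 104.60°  ·
  (5,6): δ = 150.47°  ·
antipodal pairs: 5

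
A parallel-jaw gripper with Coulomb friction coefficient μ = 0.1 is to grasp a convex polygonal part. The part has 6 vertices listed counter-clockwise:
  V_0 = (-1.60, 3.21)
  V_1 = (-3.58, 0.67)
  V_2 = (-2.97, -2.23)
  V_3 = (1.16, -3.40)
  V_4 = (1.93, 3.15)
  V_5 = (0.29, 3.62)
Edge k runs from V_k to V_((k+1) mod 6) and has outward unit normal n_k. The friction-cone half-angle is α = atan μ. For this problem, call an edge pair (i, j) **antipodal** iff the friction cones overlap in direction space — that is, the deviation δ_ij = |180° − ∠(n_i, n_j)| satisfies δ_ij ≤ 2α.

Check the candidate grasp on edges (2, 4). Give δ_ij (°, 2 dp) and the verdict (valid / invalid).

α = atan 0.1 = 5.71°;  2α = 11.42°
edge 2: e_2 = (+4.13, -1.17);  n_2 = (-0.2726, -0.9621)
edge 4: e_4 = (-1.64, +0.47);  n_4 = (+0.2755, +0.9613)
∠(n_2, n_4) = 179.83°
δ = |180° − 179.83°| = 0.17°
0.17° ≤ 2α = 11.42°  →  valid

δ = 0.17°, valid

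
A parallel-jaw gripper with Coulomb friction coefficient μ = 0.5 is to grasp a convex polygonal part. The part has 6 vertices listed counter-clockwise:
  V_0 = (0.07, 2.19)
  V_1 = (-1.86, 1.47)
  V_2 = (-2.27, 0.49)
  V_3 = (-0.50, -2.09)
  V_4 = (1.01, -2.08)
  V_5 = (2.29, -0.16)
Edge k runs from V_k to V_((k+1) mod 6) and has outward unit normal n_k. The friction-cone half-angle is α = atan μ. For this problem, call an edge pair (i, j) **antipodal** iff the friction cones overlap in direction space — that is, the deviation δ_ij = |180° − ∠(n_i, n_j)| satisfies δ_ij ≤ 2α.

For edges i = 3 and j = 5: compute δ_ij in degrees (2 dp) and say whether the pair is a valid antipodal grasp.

δ = 47.01°, valid

α = atan 0.5 = 26.57°;  2α = 53.13°
edge 3: e_3 = (+1.51, +0.01);  n_3 = (+0.0066, -1.0000)
edge 5: e_5 = (-2.22, +2.35);  n_5 = (+0.7269, +0.6867)
∠(n_3, n_5) = 132.99°
δ = |180° − 132.99°| = 47.01°
47.01° ≤ 2α = 53.13°  →  valid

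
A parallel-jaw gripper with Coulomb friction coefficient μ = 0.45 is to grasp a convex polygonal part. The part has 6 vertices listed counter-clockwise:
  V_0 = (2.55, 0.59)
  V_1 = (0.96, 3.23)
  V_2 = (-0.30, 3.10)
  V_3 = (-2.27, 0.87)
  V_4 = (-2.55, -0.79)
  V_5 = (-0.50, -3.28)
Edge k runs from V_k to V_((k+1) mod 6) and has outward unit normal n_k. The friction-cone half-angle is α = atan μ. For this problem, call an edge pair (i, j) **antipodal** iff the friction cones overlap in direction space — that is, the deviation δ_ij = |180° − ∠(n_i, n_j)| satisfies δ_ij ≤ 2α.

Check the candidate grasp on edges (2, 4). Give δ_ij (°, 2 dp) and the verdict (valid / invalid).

δ = 99.08°, invalid

α = atan 0.45 = 24.23°;  2α = 48.46°
edge 2: e_2 = (-1.97, -2.23);  n_2 = (-0.7494, +0.6621)
edge 4: e_4 = (+2.05, -2.49);  n_4 = (-0.7720, -0.6356)
∠(n_2, n_4) = 80.92°
δ = |180° − 80.92°| = 99.08°
99.08° > 2α = 48.46°  →  invalid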